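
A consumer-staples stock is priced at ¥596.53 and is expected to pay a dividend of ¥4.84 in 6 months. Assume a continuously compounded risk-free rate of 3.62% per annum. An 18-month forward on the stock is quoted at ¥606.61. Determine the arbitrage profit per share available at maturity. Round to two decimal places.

¥18.19 per share

PV(dividends) I = 4.84·e^(−0.0362·6/12) = 4.7532
Fair forward F* = (S − I)·e^(rT) = (596.53 − 4.7532)·e^0.054300 = 591.7768 × 1.055801 = 624.7985
Market ¥606.61 < fair 624.7985: forward underpriced → reverse cash-and-carry (short the stock, invest proceeds at r, pay the dividends, go long the forward).
Profit at T = |F_mkt − F*| = |606.61 − 624.7985| = ¥18.19 per share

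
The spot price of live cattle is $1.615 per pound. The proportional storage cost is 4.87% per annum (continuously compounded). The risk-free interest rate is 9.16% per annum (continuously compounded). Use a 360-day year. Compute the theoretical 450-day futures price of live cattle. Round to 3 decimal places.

Net carry = r + u − y = 0.0916 + 0.0487 − 0.0000 = 0.1403
F = S·e^((r+u−y)T) = 1.615 · e^(0.1403 × 450/360) = 1.615 · e^0.175375
= 1.615 × 1.191693 = $1.925 per pound

$1.925 per pound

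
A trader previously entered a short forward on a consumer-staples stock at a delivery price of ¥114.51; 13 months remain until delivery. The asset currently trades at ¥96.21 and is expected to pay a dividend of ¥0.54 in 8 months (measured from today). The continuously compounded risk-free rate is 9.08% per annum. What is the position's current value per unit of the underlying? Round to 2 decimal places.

¥8.08

PV(remaining dividends) I = 0.54·e^(−0.0908·8/12) = 0.5083
Current forward F = (S − I)·e^(rT) = (96.21 − 0.5083)·e^(0.0908·13/12) = 95.7017 × 1.103367 = 105.5941
Value (long) = (F − K)·e^(−rT) = (105.5941 − 114.51) × 0.906317 = -8.0806
Short position value = −(long value) = ¥8.08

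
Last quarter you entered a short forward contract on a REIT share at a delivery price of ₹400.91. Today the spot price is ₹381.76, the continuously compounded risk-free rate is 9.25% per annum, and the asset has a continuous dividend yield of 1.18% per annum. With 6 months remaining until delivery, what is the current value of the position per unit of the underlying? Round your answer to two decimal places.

₹3.28

Current fair forward for the remaining 6 months: F = S·e^((r − q)·T), (r − q) = 0.0925 − 0.0118 = 0.0807
F = 381.76 · e^(0.0807 × 6/12) = 381.76 × 1.041175 = 397.4790
Value of long forward = (F − K)·e^(−rT) = (397.4790 − 400.91) · e^(−0.0925·6/12)
= -3.4310 × 0.954803 = -3.28
Short position value = −(long value) = ₹3.28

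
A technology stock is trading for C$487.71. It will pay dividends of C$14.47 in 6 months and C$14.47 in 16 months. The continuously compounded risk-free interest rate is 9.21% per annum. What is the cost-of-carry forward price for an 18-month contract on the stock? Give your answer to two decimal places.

PV(dividends) I = 14.47·e^(−0.0921·6/12) + 14.47·e^(−0.0921·16/12)
I = 13.8188 + 12.7979 = 26.6167
F = (S − I)·e^(rT) = (487.71 − 26.6167) · e^(0.0921·18/12)
= 461.0933 · e^0.138150 = 461.0933 × 1.148148 = C$529.40

C$529.40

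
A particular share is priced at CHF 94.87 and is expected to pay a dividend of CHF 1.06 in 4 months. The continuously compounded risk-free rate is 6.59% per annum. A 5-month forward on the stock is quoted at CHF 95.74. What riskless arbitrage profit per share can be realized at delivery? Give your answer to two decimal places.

PV(dividends) I = 1.06·e^(−0.0659·4/12) = 1.0370
Fair forward F* = (S − I)·e^(rT) = (94.87 − 1.0370)·e^0.027458 = 93.8330 × 1.027838 = 96.4451
Market CHF 95.74 < fair 96.4451: forward underpriced → reverse cash-and-carry (short the stock, invest proceeds at r, pay the dividends, go long the forward).
Profit at T = |F_mkt − F*| = |95.74 − 96.4451| = CHF 0.71 per share

CHF 0.71 per share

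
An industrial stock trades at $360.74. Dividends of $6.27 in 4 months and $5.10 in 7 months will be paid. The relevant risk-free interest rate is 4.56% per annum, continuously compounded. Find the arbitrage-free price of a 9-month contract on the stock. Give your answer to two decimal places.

$361.76

PV(dividends) I = 6.27·e^(−0.0456·4/12) + 5.10·e^(−0.0456·7/12)
I = 6.1754 + 4.9661 = 11.1415
F = (S − I)·e^(rT) = (360.74 − 11.1415) · e^(0.0456·9/12)
= 349.5985 · e^0.034200 = 349.5985 × 1.034792 = $361.76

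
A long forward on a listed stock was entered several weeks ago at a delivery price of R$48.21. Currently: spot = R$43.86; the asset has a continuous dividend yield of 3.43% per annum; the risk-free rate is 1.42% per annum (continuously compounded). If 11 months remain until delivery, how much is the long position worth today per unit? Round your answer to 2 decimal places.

Current fair forward for the remaining 11 months: F = S·e^((r − q)·T), (r − q) = 0.0142 − 0.0343 = -0.0201
F = 43.86 · e^(-0.0201 × 11/12) = 43.86 × 0.981744 = 43.0593
Value of long forward = (F − K)·e^(−rT) = (43.0593 − 48.21) · e^(−0.0142·11/12)
= -5.1507 × 0.987068 = -5.08

-R$5.08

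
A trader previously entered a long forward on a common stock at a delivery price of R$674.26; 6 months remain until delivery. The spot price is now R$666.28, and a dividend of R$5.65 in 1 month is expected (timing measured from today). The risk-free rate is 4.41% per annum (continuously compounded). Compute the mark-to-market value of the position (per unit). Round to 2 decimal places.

PV(remaining dividends) I = 5.65·e^(−0.0441·1/12) = 5.6293
Current forward F = (S − I)·e^(rT) = (666.28 − 5.6293)·e^(0.0441·6/12) = 660.6507 × 1.022295 = 675.3799
Value (long) = (F − K)·e^(−rT) = (675.3799 − 674.26) × 0.978191 = 1.0955
Value = R$1.10

R$1.10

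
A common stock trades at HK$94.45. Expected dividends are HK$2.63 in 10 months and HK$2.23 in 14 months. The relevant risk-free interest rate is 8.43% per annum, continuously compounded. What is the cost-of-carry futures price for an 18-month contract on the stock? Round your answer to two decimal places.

PV(dividends) I = 2.63·e^(−0.0843·10/12) + 2.23·e^(−0.0843·14/12)
I = 2.4516 + 2.0211 = 4.4727
F = (S − I)·e^(rT) = (94.45 − 4.4727) · e^(0.0843·18/12)
= 89.9773 · e^0.126450 = 89.9773 × 1.134793 = HK$102.11

HK$102.11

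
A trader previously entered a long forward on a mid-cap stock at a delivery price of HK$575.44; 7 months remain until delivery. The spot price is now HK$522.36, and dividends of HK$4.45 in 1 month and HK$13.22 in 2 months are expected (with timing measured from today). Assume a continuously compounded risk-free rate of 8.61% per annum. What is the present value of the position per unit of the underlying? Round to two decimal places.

-HK$42.34

PV(remaining dividends) I = 4.45·e^(−0.0861·1/12) + 13.22·e^(−0.0861·2/12) = 17.4498
Current forward F = (S − I)·e^(rT) = (522.36 − 17.4498)·e^(0.0861·7/12) = 504.9102 × 1.051508 = 530.9171
Value (long) = (F − K)·e^(−rT) = (530.9171 − 575.44) × 0.951015 = -42.3419
Value = -HK$42.34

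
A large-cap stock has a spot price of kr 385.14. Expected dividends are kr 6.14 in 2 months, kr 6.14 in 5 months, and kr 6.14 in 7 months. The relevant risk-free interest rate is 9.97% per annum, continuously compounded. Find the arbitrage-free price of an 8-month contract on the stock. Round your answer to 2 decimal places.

PV(dividends) I = 6.14·e^(−0.0997·2/12) + 6.14·e^(−0.0997·5/12) + 6.14·e^(−0.0997·7/12)
I = 6.0388 + 5.8902 + 5.7931 = 17.7221
F = (S − I)·e^(rT) = (385.14 − 17.7221) · e^(0.0997·8/12)
= 367.4179 · e^0.066467 = 367.4179 × 1.068726 = kr 392.67

kr 392.67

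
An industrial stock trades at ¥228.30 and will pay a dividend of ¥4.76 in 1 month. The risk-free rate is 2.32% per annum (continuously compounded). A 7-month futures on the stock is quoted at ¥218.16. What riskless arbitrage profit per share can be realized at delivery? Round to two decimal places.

PV(dividends) I = 4.76·e^(−0.0232·1/12) = 4.7508
Fair futures F* = (S − I)·e^(rT) = (228.30 − 4.7508)·e^0.013533 = 223.5492 × 1.013625 = 226.5951
Market ¥218.16 < fair 226.5951: forward underpriced → reverse cash-and-carry (short the stock, invest proceeds at r, pay the dividends, go long the forward).
Profit at T = |F_mkt − F*| = |218.16 − 226.5951| = ¥8.44 per share

¥8.44 per share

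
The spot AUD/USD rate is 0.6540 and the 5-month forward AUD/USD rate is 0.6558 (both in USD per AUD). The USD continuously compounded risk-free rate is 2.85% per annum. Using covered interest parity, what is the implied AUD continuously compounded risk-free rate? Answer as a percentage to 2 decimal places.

2.19%

F = S·e^((r_USD − r_AUD)T) ⇒ r_AUD = r_USD − ln(F/S)/T
ln(0.6558/0.6540) = 0.002749; /(5/12) = 0.006598
r_AUD = 0.0285 − 0.006598 = 0.021902
r_AUD = 2.19%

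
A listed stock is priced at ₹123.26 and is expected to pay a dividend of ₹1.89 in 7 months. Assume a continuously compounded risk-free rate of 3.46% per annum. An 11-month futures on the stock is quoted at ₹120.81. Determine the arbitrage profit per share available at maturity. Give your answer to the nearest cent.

₹4.51 per share

PV(dividends) I = 1.89·e^(−0.0346·7/12) = 1.8522
Fair futures F* = (S − I)·e^(rT) = (123.26 − 1.8522)·e^0.031717 = 121.4078 × 1.032225 = 125.3202
Market ₹120.81 < fair 125.3202: forward underpriced → reverse cash-and-carry (short the stock, invest proceeds at r, pay the dividends, go long the forward).
Profit at T = |F_mkt − F*| = |120.81 − 125.3202| = ₹4.51 per share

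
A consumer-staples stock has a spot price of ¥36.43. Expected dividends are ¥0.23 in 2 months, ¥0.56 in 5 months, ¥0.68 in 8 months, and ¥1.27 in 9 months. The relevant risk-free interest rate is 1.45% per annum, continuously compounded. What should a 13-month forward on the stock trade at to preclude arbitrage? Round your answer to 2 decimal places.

¥34.25

PV(dividends) I = 0.23·e^(−0.0145·2/12) + 0.56·e^(−0.0145·5/12) + 0.68·e^(−0.0145·8/12) + 1.27·e^(−0.0145·9/12)
I = 0.2294 + 0.5566 + 0.6735 + 1.2563 = 2.7158
F = (S − I)·e^(rT) = (36.43 − 2.7158) · e^(0.0145·13/12)
= 33.7142 · e^0.015708 = 33.7142 × 1.015832 = ¥34.25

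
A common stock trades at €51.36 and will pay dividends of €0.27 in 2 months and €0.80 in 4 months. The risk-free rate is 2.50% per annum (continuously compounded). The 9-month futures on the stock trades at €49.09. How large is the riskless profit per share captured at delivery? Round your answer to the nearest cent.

€2.16 per share

PV(dividends) I = 0.27·e^(−0.0250·2/12) + 0.80·e^(−0.0250·4/12) = 1.0622
Fair futures F* = (S − I)·e^(rT) = (51.36 − 1.0622)·e^0.018750 = 50.2978 × 1.018927 = 51.2498
Market €49.09 < fair 51.2498: forward underpriced → reverse cash-and-carry (short the stock, invest proceeds at r, pay the dividends, go long the forward).
Profit at T = |F_mkt − F*| = |49.09 − 51.2498| = €2.16 per share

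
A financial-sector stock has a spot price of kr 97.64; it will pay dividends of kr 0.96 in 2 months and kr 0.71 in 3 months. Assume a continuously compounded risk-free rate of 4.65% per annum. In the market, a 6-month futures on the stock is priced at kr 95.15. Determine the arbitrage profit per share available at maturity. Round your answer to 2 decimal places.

PV(dividends) I = 0.96·e^(−0.0465·2/12) + 0.71·e^(−0.0465·3/12) = 1.6544
Fair futures F* = (S − I)·e^(rT) = (97.64 − 1.6544)·e^0.023250 = 95.9856 × 1.023522 = 98.2434
Market kr 95.15 < fair 98.2434: forward underpriced → reverse cash-and-carry (short the stock, invest proceeds at r, pay the dividends, go long the forward).
Profit at T = |F_mkt − F*| = |95.15 − 98.2434| = kr 3.09 per share

kr 3.09 per share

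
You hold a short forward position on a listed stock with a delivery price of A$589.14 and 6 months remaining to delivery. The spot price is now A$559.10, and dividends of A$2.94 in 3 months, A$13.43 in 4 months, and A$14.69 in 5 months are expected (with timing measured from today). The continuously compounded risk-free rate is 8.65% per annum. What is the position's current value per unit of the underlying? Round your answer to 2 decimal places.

A$35.20

PV(remaining dividends) I = 2.94·e^(−0.0865·3/12) + 13.43·e^(−0.0865·4/12) + 14.69·e^(−0.0865·5/12) = 30.0954
Current forward F = (S − I)·e^(rT) = (559.10 − 30.0954)·e^(0.0865·6/12) = 529.0046 × 1.044199 = 552.3861
Value (long) = (F − K)·e^(−rT) = (552.3861 − 589.14) × 0.957672 = -35.1982
Short position value = −(long value) = A$35.20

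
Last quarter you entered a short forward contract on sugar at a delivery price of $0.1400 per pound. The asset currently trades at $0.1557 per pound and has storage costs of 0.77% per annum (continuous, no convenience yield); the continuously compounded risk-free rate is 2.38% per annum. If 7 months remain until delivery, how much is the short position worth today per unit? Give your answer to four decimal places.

-$0.0183 per pound

Current fair forward for the remaining 7 months: F = S·e^((r + u)·T), (r + u) = 0.0238 + 0.0077 = 0.0315
F = 0.1557 · e^(0.0315 × 7/12) = 0.1557 × 1.018545 = 0.1586
Value of long forward = (F − K)·e^(−rT) = (0.1586 − 0.1400) · e^(−0.0238·7/12)
= 0.0186 × 0.986213 = 0.0183
Short position value = −(long value) = -$0.0183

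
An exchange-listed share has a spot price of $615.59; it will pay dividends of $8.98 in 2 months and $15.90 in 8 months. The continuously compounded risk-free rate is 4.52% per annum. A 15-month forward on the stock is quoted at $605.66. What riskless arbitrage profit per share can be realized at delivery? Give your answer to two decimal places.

PV(dividends) I = 8.98·e^(−0.0452·2/12) + 15.90·e^(−0.0452·8/12) = 24.3406
Fair forward F* = (S − I)·e^(rT) = (615.59 − 24.3406)·e^0.056500 = 591.2494 × 1.058127 = 625.6170
Market $605.66 < fair 625.6170: forward underpriced → reverse cash-and-carry (short the stock, invest proceeds at r, pay the dividends, go long the forward).
Profit at T = |F_mkt − F*| = |605.66 − 625.6170| = $19.96 per share

$19.96 per share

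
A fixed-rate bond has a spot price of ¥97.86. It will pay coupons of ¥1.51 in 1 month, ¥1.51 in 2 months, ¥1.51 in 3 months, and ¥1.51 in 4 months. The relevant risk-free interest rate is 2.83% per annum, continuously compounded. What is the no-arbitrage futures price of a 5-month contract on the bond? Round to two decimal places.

¥92.95

PV(coupons) I = 1.51·e^(−0.0283·1/12) + 1.51·e^(−0.0283·2/12) + 1.51·e^(−0.0283·3/12) + 1.51·e^(−0.0283·4/12)
I = 1.5064 + 1.5029 + 1.4994 + 1.4958 = 6.0045
F = (S − I)·e^(rT) = (97.86 − 6.0045) · e^(0.0283·5/12)
= 91.8555 · e^0.011792 = 91.8555 × 1.011862 = ¥92.95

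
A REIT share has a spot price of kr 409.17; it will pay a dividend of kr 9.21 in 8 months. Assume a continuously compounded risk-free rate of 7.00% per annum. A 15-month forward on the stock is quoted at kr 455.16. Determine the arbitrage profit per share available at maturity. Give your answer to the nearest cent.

PV(dividends) I = 9.21·e^(−0.0700·8/12) = 8.7901
Fair forward F* = (S − I)·e^(rT) = (409.17 − 8.7901)·e^0.087500 = 400.3799 × 1.091442 = 436.9914
Market kr 455.16 > fair 436.9914: forward overpriced → cash-and-carry (borrow at r, buy the stock and collect the dividends, short the forward).
Profit at T = |F_mkt − F*| = |455.16 − 436.9914| = kr 18.17 per share

kr 18.17 per share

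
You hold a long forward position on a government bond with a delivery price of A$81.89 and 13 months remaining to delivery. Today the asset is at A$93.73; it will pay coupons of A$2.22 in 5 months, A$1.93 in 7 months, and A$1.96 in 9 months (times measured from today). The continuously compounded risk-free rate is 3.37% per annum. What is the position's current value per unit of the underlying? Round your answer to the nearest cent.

A$8.78

PV(remaining coupons) I = 2.22·e^(−0.0337·5/12) + 1.93·e^(−0.0337·7/12) + 1.96·e^(−0.0337·9/12) = 5.9926
Current forward F = (S − I)·e^(rT) = (93.73 − 5.9926)·e^(0.0337·13/12) = 87.7374 × 1.037183 = 90.9997
Value (long) = (F − K)·e^(−rT) = (90.9997 − 81.89) × 0.964150 = 8.7831
Value = A$8.78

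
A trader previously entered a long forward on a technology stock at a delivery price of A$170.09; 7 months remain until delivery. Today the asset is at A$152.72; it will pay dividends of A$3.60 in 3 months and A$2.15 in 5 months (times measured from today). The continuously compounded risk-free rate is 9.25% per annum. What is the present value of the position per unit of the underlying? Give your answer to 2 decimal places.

-A$14.02

PV(remaining dividends) I = 3.60·e^(−0.0925·3/12) + 2.15·e^(−0.0925·5/12) = 5.5864
Current forward F = (S − I)·e^(rT) = (152.72 − 5.5864)·e^(0.0925·7/12) = 147.1336 × 1.055441 = 155.2908
Value (long) = (F − K)·e^(−rT) = (155.2908 − 170.09) × 0.947472 = -14.0218
Value = -A$14.02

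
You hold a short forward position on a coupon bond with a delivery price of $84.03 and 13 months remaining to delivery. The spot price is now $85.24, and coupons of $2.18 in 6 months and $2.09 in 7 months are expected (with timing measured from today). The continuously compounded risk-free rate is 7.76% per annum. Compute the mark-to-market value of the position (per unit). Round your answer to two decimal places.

PV(remaining coupons) I = 2.18·e^(−0.0776·6/12) + 2.09·e^(−0.0776·7/12) = 4.0945
Current forward F = (S − I)·e^(rT) = (85.24 − 4.0945)·e^(0.0776·13/12) = 81.1455 × 1.087701 = 88.2620
Value (long) = (F − K)·e^(−rT) = (88.2620 − 84.03) × 0.919370 = 3.8908
Short position value = −(long value) = -$3.89

-$3.89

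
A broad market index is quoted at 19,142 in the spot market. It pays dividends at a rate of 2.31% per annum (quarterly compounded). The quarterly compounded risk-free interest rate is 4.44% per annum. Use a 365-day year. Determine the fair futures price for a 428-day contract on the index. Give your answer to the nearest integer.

19,622

F = S · (1+r/4)^(4T) / (1+q/4)^(4T)
= 19142 × 1.053141 / 1.027377 = 19142 × 1.025077
F = 19,622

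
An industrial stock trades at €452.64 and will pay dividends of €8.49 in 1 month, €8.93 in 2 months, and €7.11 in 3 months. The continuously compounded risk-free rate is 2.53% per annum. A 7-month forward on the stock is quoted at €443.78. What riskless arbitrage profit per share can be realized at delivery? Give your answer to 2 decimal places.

€9.20 per share

PV(dividends) I = 8.49·e^(−0.0253·1/12) + 8.93·e^(−0.0253·2/12) + 7.11·e^(−0.0253·3/12) = 24.4297
Fair forward F* = (S − I)·e^(rT) = (452.64 − 24.4297)·e^0.014758 = 428.2103 × 1.014867 = 434.5765
Market €443.78 > fair 434.5765: forward overpriced → cash-and-carry (borrow at r, buy the stock and collect the dividends, short the forward).
Profit at T = |F_mkt − F*| = |443.78 − 434.5765| = €9.20 per share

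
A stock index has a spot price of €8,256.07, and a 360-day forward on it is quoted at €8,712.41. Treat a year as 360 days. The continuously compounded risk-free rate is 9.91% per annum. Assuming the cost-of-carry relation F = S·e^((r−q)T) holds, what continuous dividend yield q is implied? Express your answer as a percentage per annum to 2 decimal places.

From F = S·e^((r−q)T): (r − q) = ln(F/S)/T
ln(8712.41/8256.07) = ln(1.055273) = 0.053800
(r − q) = 0.053800 / (360/360) = 0.053800
q = r − ln(F/S)/T = 0.0991 − 0.053800 = 0.045300
q = 4.53%

4.53%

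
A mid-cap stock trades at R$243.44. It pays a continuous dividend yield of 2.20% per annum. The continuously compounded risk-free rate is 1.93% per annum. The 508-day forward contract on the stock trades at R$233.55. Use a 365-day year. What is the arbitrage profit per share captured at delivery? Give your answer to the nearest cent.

R$8.98 per share

Fair forward: F* = S·e^(carry·T), with carry = (r − q) = 0.0193 − 0.0220 = -0.0027
F* = 243.44 · e^(-0.0027 × 508/365) = 243.44 · e^-0.003758 = 243.44 × 0.996249 = R$242.5269
Market R$233.55 < fair R$242.5269: forward underpriced → reverse cash-and-carry (short spot, go long the forward).
At maturity, profit = |F_mkt − F*| = |233.55 − 242.5269| = R$8.98 per share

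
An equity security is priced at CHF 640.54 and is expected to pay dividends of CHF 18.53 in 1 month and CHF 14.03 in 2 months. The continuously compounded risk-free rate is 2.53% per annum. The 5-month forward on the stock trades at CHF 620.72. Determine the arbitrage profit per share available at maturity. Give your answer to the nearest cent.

CHF 6.20 per share

PV(dividends) I = 18.53·e^(−0.0253·1/12) + 14.03·e^(−0.0253·2/12) = 32.4619
Fair forward F* = (S − I)·e^(rT) = (640.54 − 32.4619)·e^0.010542 = 608.0781 × 1.010598 = 614.5225
Market CHF 620.72 > fair 614.5225: forward overpriced → cash-and-carry (borrow at r, buy the stock and collect the dividends, short the forward).
Profit at T = |F_mkt − F*| = |620.72 − 614.5225| = CHF 6.20 per share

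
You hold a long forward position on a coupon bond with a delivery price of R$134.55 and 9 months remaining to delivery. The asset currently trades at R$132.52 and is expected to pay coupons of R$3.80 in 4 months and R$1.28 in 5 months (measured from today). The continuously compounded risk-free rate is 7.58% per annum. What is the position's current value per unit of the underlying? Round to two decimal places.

R$0.46

PV(remaining coupons) I = 3.80·e^(−0.0758·4/12) + 1.28·e^(−0.0758·5/12) = 4.9454
Current forward F = (S − I)·e^(rT) = (132.52 − 4.9454)·e^(0.0758·9/12) = 127.5746 × 1.058497 = 135.0373
Value (long) = (F − K)·e^(−rT) = (135.0373 − 134.55) × 0.944736 = 0.4604
Value = R$0.46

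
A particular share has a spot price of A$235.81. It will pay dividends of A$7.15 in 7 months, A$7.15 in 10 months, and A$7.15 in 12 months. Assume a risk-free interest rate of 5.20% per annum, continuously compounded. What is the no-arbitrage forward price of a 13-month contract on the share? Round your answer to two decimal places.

A$227.71

PV(dividends) I = 7.15·e^(−0.0520·7/12) + 7.15·e^(−0.0520·10/12) + 7.15·e^(−0.0520·12/12)
I = 6.9364 + 6.8468 + 6.7877 = 20.5709
F = (S − I)·e^(rT) = (235.81 − 20.5709) · e^(0.0520·13/12)
= 215.2391 · e^0.056333 = 215.2391 × 1.057950 = A$227.71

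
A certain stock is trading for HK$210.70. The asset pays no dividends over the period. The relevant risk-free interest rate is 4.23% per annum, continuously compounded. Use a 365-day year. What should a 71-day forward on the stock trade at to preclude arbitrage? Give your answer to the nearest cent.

F = S·e^(rT) = 210.70 · e^(0.0423 × 71/365)
= 210.70 · e^0.008228 = 210.70 × 1.008262
F = HK$212.44

HK$212.44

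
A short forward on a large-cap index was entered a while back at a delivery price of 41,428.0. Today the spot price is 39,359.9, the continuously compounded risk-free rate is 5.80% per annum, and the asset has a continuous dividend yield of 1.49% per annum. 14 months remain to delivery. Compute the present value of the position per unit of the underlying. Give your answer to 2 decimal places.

35.84

Current fair forward for the remaining 14 months: F = S·e^((r − q)·T), (r − q) = 0.0580 − 0.0149 = 0.0431
F = 39359.9 · e^(0.0431 × 14/12) = 39359.9 × 1.05156900 = 41389.6507
Value of long forward = (F − K)·e^(−rT) = (41389.6507 − 41428.0) · e^(−0.0580·14/12)
= -38.3493 × 0.93457195 = -35.84
Short position value = −(long value) = 35.84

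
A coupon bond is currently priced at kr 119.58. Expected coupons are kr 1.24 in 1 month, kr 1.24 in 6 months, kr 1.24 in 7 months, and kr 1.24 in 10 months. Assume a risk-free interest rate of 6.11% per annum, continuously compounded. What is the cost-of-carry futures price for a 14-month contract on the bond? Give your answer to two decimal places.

kr 123.25

PV(coupons) I = 1.24·e^(−0.0611·1/12) + 1.24·e^(−0.0611·6/12) + 1.24·e^(−0.0611·7/12) + 1.24·e^(−0.0611·10/12)
I = 1.2337 + 1.2027 + 1.1966 + 1.1784 = 4.8114
F = (S − I)·e^(rT) = (119.58 − 4.8114) · e^(0.0611·14/12)
= 114.7686 · e^0.071283 = 114.7686 × 1.073885 = kr 123.25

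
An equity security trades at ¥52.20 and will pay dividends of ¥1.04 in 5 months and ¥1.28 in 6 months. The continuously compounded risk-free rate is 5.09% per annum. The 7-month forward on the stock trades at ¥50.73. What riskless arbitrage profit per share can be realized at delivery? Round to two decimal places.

PV(dividends) I = 1.04·e^(−0.0509·5/12) + 1.28·e^(−0.0509·6/12) = 2.2660
Fair forward F* = (S − I)·e^(rT) = (52.20 − 2.2660)·e^0.029692 = 49.9340 × 1.030137 = 51.4389
Market ¥50.73 < fair 51.4389: forward underpriced → reverse cash-and-carry (short the stock, invest proceeds at r, pay the dividends, go long the forward).
Profit at T = |F_mkt − F*| = |50.73 − 51.4389| = ¥0.71 per share

¥0.71 per share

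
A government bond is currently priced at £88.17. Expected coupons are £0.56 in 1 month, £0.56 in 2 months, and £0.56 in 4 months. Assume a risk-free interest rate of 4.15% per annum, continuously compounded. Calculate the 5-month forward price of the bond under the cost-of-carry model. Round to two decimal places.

£88.01

PV(coupons) I = 0.56·e^(−0.0415·1/12) + 0.56·e^(−0.0415·2/12) + 0.56·e^(−0.0415·4/12)
I = 0.5581 + 0.5561 + 0.5523 = 1.6665
F = (S − I)·e^(rT) = (88.17 − 1.6665) · e^(0.0415·5/12)
= 86.5035 · e^0.017292 = 86.5035 × 1.017442 = £88.01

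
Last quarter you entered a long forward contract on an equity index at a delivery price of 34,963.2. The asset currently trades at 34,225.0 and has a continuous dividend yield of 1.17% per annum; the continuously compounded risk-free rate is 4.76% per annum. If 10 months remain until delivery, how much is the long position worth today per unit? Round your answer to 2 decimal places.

Current fair forward for the remaining 10 months: F = S·e^((r − q)·T), (r − q) = 0.0476 − 0.0117 = 0.0359
F = 34225.0 · e^(0.0359 × 10/12) = 34225.0 × 1.03036867 = 35264.3677
Value of long forward = (F − K)·e^(−rT) = (35264.3677 − 34963.2) · e^(−0.0476·10/12)
= 301.1677 × 0.96110976 = 289.46

289.46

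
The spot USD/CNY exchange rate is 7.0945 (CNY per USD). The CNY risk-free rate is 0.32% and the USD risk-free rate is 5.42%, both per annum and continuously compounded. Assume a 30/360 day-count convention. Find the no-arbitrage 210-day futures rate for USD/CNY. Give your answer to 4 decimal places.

6.8865

F = S·e^((r_CNY − r_USD)T) = 7.0945 · e^((0.0032 − 0.0542) × 210/360)
= 7.0945 · e^-0.029750 = 7.0945 × 0.970688
F = 6.8865 CNY per USD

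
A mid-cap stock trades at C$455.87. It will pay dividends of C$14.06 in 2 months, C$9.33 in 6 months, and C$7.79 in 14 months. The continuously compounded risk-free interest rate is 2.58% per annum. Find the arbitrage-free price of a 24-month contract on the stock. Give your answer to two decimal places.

C$447.61

PV(dividends) I = 14.06·e^(−0.0258·2/12) + 9.33·e^(−0.0258·6/12) + 7.79·e^(−0.0258·14/12)
I = 13.9997 + 9.2104 + 7.5590 = 30.7691
F = (S − I)·e^(rT) = (455.87 − 30.7691) · e^(0.0258·24/12)
= 425.1009 · e^0.051600 = 425.1009 × 1.052954 = C$447.61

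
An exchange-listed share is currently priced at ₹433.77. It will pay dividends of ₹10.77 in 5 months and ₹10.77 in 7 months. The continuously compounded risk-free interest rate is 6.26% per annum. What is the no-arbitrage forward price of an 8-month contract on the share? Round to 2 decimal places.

PV(dividends) I = 10.77·e^(−0.0626·5/12) + 10.77·e^(−0.0626·7/12)
I = 10.4927 + 10.3838 = 20.8765
F = (S − I)·e^(rT) = (433.77 − 20.8765) · e^(0.0626·8/12)
= 412.8935 · e^0.041733 = 412.8935 × 1.042616 = ₹430.49

₹430.49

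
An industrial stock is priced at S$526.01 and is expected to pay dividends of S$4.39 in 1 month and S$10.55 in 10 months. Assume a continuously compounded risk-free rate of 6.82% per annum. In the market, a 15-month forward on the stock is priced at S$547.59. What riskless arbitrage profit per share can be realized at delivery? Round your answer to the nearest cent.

S$9.62 per share

PV(dividends) I = 4.39·e^(−0.0682·1/12) + 10.55·e^(−0.0682·10/12) = 14.3322
Fair forward F* = (S − I)·e^(rT) = (526.01 − 14.3322)·e^0.085250 = 511.6778 × 1.088989 = 557.2115
Market S$547.59 < fair 557.2115: forward underpriced → reverse cash-and-carry (short the stock, invest proceeds at r, pay the dividends, go long the forward).
Profit at T = |F_mkt − F*| = |547.59 − 557.2115| = S$9.62 per share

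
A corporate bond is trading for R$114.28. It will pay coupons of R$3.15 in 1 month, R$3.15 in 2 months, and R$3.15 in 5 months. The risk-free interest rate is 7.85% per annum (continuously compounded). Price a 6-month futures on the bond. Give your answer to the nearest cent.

R$109.20

PV(coupons) I = 3.15·e^(−0.0785·1/12) + 3.15·e^(−0.0785·2/12) + 3.15·e^(−0.0785·5/12)
I = 3.1295 + 3.1091 + 3.0486 = 9.2872
F = (S − I)·e^(rT) = (114.28 − 9.2872) · e^(0.0785·6/12)
= 104.9928 · e^0.039250 = 104.9928 × 1.040030 = R$109.20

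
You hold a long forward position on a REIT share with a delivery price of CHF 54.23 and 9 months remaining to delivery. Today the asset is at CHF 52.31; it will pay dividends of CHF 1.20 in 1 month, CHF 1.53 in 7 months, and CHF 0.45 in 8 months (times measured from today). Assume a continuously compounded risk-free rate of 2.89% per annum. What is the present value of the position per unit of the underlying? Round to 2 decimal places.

PV(remaining dividends) I = 1.20·e^(−0.0289·1/12) + 1.53·e^(−0.0289·7/12) + 0.45·e^(−0.0289·8/12) = 3.1429
Current forward F = (S − I)·e^(rT) = (52.31 − 3.1429)·e^(0.0289·9/12) = 49.1671 × 1.021912 = 50.2444
Value (long) = (F − K)·e^(−rT) = (50.2444 − 54.23) × 0.978558 = -3.9001
Value = -CHF 3.90

-CHF 3.90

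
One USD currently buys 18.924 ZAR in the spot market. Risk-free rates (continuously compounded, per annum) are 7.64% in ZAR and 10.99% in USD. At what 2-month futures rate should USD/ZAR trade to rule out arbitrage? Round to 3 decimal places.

18.819

F = S·e^((r_ZAR − r_USD)T) = 18.924 · e^((0.0764 − 0.1099) × 2/12)
= 18.924 · e^-0.005583 = 18.924 × 0.994433
F = 18.819 ZAR per USD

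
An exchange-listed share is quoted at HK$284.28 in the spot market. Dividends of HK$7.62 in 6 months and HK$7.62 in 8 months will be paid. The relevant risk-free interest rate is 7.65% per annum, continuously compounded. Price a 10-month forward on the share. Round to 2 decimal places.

HK$287.46

PV(dividends) I = 7.62·e^(−0.0765·6/12) + 7.62·e^(−0.0765·8/12)
I = 7.3340 + 7.2411 = 14.5751
F = (S − I)·e^(rT) = (284.28 − 14.5751) · e^(0.0765·10/12)
= 269.7049 · e^0.063750 = 269.7049 × 1.065826 = HK$287.46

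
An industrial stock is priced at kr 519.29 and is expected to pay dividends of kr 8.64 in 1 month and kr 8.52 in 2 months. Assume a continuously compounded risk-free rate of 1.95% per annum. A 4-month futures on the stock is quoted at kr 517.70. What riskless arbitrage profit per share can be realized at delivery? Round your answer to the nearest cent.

PV(dividends) I = 8.64·e^(−0.0195·1/12) + 8.52·e^(−0.0195·2/12) = 17.1183
Fair futures F* = (S − I)·e^(rT) = (519.29 − 17.1183)·e^0.006500 = 502.1717 × 1.006521 = 505.4464
Market kr 517.70 > fair 505.4464: forward overpriced → cash-and-carry (borrow at r, buy the stock and collect the dividends, short the forward).
Profit at T = |F_mkt − F*| = |517.70 − 505.4464| = kr 12.25 per share

kr 12.25 per share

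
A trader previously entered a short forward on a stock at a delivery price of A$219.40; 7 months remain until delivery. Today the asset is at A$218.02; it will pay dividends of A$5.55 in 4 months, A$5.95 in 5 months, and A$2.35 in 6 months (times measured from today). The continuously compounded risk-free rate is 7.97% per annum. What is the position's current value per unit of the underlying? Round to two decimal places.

A$4.83

PV(remaining dividends) I = 5.55·e^(−0.0797·4/12) + 5.95·e^(−0.0797·5/12) + 2.35·e^(−0.0797·6/12) = 13.4183
Current forward F = (S − I)·e^(rT) = (218.02 − 13.4183)·e^(0.0797·7/12) = 204.6017 × 1.047589 = 214.3385
Value (long) = (F − K)·e^(−rT) = (214.3385 − 219.40) × 0.954573 = -4.8316
Short position value = −(long value) = A$4.83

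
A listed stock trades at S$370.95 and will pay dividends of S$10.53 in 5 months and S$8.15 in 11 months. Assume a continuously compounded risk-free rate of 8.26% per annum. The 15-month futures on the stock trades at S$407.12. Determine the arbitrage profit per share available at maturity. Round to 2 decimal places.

PV(dividends) I = 10.53·e^(−0.0826·5/12) + 8.15·e^(−0.0826·11/12) = 17.7295
Fair futures F* = (S − I)·e^(rT) = (370.95 − 17.7295)·e^0.103250 = 353.2205 × 1.108769 = 391.6399
Market S$407.12 > fair 391.6399: forward overpriced → cash-and-carry (borrow at r, buy the stock and collect the dividends, short the forward).
Profit at T = |F_mkt − F*| = |407.12 − 391.6399| = S$15.48 per share

S$15.48 per share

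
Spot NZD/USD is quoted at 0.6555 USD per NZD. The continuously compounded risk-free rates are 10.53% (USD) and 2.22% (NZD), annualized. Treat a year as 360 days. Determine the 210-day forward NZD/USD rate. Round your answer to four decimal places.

0.6881

F = S·e^((r_USD − r_NZD)T) = 0.6555 · e^((0.1053 − 0.0222) × 210/360)
= 0.6555 · e^0.048475 = 0.6555 × 1.049669
F = 0.6881 USD per NZD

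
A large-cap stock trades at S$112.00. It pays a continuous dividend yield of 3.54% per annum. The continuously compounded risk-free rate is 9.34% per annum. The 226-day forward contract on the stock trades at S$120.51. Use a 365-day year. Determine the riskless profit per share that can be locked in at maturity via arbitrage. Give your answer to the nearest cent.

Fair forward: F* = S·e^(carry·T), with carry = (r − q) = 0.0934 − 0.0354 = 0.0580
F* = 112.00 · e^(0.0580 × 226/365) = 112.00 · e^0.035912 = 112.00 × 1.036565 = S$116.0953
Market S$120.51 > fair S$116.0953: forward overpriced → cash-and-carry (buy spot, short the forward).
At maturity, profit = |F_mkt − F*| = |120.51 − 116.0953| = S$4.41 per share

S$4.41 per share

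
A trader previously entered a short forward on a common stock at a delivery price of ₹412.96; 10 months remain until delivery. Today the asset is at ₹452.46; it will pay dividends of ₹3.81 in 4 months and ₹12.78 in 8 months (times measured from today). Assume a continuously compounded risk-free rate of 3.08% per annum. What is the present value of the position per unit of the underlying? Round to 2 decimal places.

-₹33.67

PV(remaining dividends) I = 3.81·e^(−0.0308·4/12) + 12.78·e^(−0.0308·8/12) = 16.2913
Current forward F = (S − I)·e^(rT) = (452.46 − 16.2913)·e^(0.0308·10/12) = 436.1687 × 1.025999 = 447.5087
Value (long) = (F − K)·e^(−rT) = (447.5087 − 412.96) × 0.974660 = 33.6732
Short position value = −(long value) = -₹33.67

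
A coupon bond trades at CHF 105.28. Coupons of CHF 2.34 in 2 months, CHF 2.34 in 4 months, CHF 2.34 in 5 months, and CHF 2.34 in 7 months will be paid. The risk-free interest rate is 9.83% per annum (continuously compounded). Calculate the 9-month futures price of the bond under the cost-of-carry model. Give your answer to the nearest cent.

PV(coupons) I = 2.34·e^(−0.0983·2/12) + 2.34·e^(−0.0983·4/12) + 2.34·e^(−0.0983·5/12) + 2.34·e^(−0.0983·7/12)
I = 2.3020 + 2.2646 + 2.2461 + 2.2096 = 9.0223
F = (S − I)·e^(rT) = (105.28 − 9.0223) · e^(0.0983·9/12)
= 96.2577 · e^0.073725 = 96.2577 × 1.076511 = CHF 103.62

CHF 103.62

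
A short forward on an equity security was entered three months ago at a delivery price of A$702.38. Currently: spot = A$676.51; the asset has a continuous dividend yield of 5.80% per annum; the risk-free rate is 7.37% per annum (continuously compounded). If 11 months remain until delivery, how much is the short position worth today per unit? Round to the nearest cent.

A$15.01

Current fair forward for the remaining 11 months: F = S·e^((r − q)·T), (r − q) = 0.0737 − 0.0580 = 0.0157
F = 676.51 · e^(0.0157 × 11/12) = 676.51 × 1.014496 = 686.3167
Value of long forward = (F − K)·e^(−rT) = (686.3167 − 702.38) · e^(−0.0737·11/12)
= -16.0633 × 0.934673 = -15.01
Short position value = −(long value) = A$15.01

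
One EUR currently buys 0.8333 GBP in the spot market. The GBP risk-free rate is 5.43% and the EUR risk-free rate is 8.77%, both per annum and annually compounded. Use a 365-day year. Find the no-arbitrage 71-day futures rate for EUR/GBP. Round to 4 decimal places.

0.8283

By covered interest parity, F = S · (1+r_GBP)^T / (1+r_EUR)^T
= 0.8333 × 1.010339 / 1.016487 = 0.8333 × 0.993952
F = 0.8283 GBP per EUR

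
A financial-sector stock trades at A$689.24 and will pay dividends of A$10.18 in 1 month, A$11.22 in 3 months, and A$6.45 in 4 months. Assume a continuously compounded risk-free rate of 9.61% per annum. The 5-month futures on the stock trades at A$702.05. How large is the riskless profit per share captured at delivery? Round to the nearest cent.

PV(dividends) I = 10.18·e^(−0.0961·1/12) + 11.22·e^(−0.0961·3/12) + 6.45·e^(−0.0961·4/12) = 27.2991
Fair futures F* = (S − I)·e^(rT) = (689.24 − 27.2991)·e^0.040042 = 661.9409 × 1.040854 = 688.9838
Market A$702.05 > fair 688.9838: forward overpriced → cash-and-carry (borrow at r, buy the stock and collect the dividends, short the forward).
Profit at T = |F_mkt − F*| = |702.05 − 688.9838| = A$13.07 per share

A$13.07 per share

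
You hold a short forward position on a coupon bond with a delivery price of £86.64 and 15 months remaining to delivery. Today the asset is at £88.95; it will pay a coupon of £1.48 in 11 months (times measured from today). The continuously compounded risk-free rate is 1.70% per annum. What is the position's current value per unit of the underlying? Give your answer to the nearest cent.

PV(remaining coupons) I = 1.48·e^(−0.0170·11/12) = 1.4571
Current forward F = (S − I)·e^(rT) = (88.95 − 1.4571)·e^(0.0170·15/12) = 87.4929 × 1.021477 = 89.3720
Value (long) = (F − K)·e^(−rT) = (89.3720 − 86.64) × 0.978974 = 2.6746
Short position value = −(long value) = -£2.67

-£2.67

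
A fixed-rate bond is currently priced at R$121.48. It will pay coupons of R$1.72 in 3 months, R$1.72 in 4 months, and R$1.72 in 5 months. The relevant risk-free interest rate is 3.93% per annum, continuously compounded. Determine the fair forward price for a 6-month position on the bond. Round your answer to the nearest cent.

R$118.70

PV(coupons) I = 1.72·e^(−0.0393·3/12) + 1.72·e^(−0.0393·4/12) + 1.72·e^(−0.0393·5/12)
I = 1.7032 + 1.6976 + 1.6921 = 5.0929
F = (S − I)·e^(rT) = (121.48 − 5.0929) · e^(0.0393·6/12)
= 116.3871 · e^0.019650 = 116.3871 × 1.019844 = R$118.70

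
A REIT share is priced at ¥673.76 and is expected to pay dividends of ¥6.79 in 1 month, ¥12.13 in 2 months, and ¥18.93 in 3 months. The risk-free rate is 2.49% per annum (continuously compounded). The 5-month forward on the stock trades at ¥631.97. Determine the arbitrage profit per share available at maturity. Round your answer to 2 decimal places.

¥10.76 per share

PV(dividends) I = 6.79·e^(−0.0249·1/12) + 12.13·e^(−0.0249·2/12) + 18.93·e^(−0.0249·3/12) = 37.6682
Fair forward F* = (S − I)·e^(rT) = (673.76 − 37.6682)·e^0.010375 = 636.0918 × 1.010429 = 642.7256
Market ¥631.97 < fair 642.7256: forward underpriced → reverse cash-and-carry (short the stock, invest proceeds at r, pay the dividends, go long the forward).
Profit at T = |F_mkt − F*| = |631.97 − 642.7256| = ¥10.76 per share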